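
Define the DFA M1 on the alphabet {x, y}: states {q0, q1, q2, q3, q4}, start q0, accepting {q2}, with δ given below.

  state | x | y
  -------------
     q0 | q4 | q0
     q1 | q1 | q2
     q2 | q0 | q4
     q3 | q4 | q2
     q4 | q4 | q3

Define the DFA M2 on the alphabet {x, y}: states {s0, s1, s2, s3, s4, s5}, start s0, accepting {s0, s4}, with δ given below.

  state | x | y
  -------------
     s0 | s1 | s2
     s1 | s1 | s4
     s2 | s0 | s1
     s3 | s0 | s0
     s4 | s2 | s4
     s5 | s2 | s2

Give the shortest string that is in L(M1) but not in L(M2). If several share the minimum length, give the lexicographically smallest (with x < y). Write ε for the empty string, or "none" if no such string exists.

yxyy

The string yxyy is accepted by M1 but not by M2.
No shorter string lies in the difference, and yxyy is the lexicographically first length-4 string in L(M1) \ L(M2).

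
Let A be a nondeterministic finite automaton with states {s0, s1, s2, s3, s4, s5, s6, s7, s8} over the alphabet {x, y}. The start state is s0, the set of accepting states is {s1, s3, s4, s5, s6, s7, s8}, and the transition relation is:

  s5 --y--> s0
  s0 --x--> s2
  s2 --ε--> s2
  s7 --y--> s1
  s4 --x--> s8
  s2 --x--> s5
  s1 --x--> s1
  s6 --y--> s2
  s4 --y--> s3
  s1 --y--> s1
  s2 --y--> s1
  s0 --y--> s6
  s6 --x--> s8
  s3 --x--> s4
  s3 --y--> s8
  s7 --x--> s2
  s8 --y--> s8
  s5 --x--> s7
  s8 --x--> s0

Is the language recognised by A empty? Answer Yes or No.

No

The string y is accepted: the run s0 → s6 ends in the accepting state s6.
Since at least one string is accepted, L(A) is not empty.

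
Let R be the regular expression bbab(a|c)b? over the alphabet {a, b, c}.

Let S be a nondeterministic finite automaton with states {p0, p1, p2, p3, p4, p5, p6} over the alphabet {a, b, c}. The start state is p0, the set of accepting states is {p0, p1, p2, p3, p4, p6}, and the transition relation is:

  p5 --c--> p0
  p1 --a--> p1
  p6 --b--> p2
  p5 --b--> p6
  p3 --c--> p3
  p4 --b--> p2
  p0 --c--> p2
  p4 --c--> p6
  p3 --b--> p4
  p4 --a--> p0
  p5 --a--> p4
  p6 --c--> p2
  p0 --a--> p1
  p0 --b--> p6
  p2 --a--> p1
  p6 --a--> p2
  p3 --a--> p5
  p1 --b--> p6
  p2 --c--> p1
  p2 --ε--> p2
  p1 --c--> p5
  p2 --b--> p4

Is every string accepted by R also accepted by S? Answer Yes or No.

Yes

Converting the expression R to a DFA (subset construction, then merging equivalent states) gives the minimal DFA with states {r0, r1, r2, r3, r4, r5, r6, r7}, start state r0, accepting states {r6, r7} and transitions r0: a→r1, b→r2, c→r1; r1: a→r1, b→r1, c→r1; r2: a→r1, b→r3, c→r1; r3: a→r4, b→r1, c→r1; r4: a→r1, b→r5, c→r1; r5: a→r6, b→r1, c→r6; r6: a→r1, b→r7, c→r1; r7: a→r1, b→r1, c→r1.
Exploring the product automaton R × S from the start pair (r0, p0), following both machines on each input symbol, reaches 13 state pairs: (r0, p0), (r1, p1), (r2, p6), (r1, p2), (r1, p6), (r1, p5), (r3, p2), (r1, p4), (r1, p0), (r4, p1), (r5, p6), (r6, p2), (r7, p4).
R accepts in {r6, r7} and S accepts in {p0, p1, p2, p3, p4, p6}. The reachable pairs whose R-component is accepting are (r6, p2), (r7, p4); in each of them the S-component is accepting too, so the product for L(R) \ L(S) (R-component accepting, S-component rejecting) has no reachable accepting pair and the difference is empty.
Hence every string in L(R) is also in L(S).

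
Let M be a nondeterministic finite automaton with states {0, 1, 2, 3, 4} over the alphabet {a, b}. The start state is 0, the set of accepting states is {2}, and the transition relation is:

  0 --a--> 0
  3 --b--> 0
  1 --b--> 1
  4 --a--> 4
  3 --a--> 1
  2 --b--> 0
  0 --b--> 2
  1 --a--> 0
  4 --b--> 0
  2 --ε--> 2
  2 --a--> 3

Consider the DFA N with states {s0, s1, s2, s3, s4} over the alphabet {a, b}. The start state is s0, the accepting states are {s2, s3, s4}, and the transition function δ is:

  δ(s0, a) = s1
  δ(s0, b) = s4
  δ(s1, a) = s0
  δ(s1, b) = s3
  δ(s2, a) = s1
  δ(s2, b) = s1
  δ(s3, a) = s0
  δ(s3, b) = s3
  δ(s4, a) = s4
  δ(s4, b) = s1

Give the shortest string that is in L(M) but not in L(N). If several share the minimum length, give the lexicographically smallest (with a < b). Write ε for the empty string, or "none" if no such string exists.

ababb

The string ababb is accepted by M but not by N.
No shorter string lies in the difference, and ababb is the lexicographically first length-5 string in L(M) \ L(N).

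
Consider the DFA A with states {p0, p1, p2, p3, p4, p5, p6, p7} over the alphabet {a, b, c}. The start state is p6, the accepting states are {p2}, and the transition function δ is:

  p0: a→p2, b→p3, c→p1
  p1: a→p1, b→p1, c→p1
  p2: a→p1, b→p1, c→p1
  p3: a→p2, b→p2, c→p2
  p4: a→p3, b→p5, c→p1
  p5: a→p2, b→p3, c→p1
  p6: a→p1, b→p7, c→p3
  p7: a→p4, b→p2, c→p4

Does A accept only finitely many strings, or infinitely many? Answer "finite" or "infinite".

finite

The useful states (reachable from p6 and able to reach an accepting state) are {p2, p3, p4, p5, p6, p7}.
Restricted to these states the transition graph has no cycle, so every accepting path has bounded length and L is finite.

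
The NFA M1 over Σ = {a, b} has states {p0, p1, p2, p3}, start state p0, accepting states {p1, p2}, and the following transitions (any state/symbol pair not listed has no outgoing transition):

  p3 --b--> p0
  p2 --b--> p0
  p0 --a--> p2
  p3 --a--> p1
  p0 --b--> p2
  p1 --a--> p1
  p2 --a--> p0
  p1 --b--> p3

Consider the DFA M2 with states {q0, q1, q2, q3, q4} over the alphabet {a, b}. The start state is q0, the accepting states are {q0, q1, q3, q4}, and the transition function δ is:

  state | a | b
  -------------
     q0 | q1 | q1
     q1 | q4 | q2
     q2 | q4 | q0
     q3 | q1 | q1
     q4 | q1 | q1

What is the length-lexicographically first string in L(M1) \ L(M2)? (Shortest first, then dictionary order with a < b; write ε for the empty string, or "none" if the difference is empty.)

abaab

The string abaab is accepted by M1 but not by M2.
No shorter string lies in the difference, and abaab is the lexicographically first length-5 string in L(M1) \ L(M2).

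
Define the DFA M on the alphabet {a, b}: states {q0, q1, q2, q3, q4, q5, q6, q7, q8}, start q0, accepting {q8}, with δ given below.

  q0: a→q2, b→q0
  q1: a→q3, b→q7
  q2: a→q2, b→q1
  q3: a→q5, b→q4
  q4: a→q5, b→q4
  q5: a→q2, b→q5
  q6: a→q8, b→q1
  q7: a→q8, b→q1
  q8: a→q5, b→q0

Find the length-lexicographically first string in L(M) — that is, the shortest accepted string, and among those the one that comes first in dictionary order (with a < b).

A breadth-first search from q0 reaches an accepting state first via the path q0 → q2 → q1 → q7 → q8 on input abba.
No string of length < 4 is accepted (BFS exhausts all shorter strings without reaching an accepting state), and abba is the lexicographically least accepting string of length 4.

abba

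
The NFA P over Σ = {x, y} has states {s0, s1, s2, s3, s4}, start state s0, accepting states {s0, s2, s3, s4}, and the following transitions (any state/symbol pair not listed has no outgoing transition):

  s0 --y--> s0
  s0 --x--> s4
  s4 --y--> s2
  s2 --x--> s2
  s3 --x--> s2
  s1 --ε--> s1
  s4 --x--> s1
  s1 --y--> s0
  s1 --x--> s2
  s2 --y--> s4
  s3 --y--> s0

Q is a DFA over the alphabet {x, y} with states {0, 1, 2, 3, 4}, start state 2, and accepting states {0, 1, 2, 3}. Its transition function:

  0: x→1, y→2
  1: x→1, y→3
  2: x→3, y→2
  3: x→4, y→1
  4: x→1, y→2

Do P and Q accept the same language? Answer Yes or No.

Exploring the product automaton P × Q from the start pair (s0, 2), following both machines on each input symbol, reaches 4 state pairs: (s0, 2), (s4, 3), (s1, 4), (s2, 1).
P accepts in {s0, s2, s3, s4} and Q accepts in {0, 1, 2, 3}. In every reachable pair the two components are either both accepting — (s0, 2), (s4, 3), (s2, 1) — or both non-accepting, so no string is accepted by exactly one of the machines: L(P) \ L(Q) and L(Q) \ L(P) are both empty.
Hence every string is accepted by P iff it is accepted by Q, and the two languages coincide.

Yes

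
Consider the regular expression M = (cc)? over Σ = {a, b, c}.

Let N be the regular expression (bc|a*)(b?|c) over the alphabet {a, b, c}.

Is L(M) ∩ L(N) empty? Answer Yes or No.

The empty string ε is accepted by both M and N.
Hence L(M) ∩ L(N) ≠ ∅.

No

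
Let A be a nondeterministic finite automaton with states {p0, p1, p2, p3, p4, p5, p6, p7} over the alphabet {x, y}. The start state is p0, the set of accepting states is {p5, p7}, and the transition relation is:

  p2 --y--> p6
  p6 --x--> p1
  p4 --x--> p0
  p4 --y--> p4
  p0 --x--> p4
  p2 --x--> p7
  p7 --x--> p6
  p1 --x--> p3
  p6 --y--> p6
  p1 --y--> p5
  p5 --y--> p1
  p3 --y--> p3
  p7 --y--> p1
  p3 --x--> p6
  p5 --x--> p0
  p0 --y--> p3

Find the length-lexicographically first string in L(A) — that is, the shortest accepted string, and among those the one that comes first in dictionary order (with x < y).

yxxy

A breadth-first search from p0 reaches an accepting state first via the path p0 → p3 → p6 → p1 → p5 on input yxxy.
No string of length < 4 is accepted (BFS exhausts all shorter strings without reaching an accepting state), and yxxy is the lexicographically least accepting string of length 4.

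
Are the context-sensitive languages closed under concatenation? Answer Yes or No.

Yes

With disjoint nonterminals (and terminals first replaced by fresh nonterminal copies so contexts cannot straddle the boundary), S → S₁S₂ added to two noncontracting grammars is noncontracting and generates L₁L₂; equivalently an LBA guesses the split point and checks each part in place.
So the context-sensitive languages are closed under concatenation.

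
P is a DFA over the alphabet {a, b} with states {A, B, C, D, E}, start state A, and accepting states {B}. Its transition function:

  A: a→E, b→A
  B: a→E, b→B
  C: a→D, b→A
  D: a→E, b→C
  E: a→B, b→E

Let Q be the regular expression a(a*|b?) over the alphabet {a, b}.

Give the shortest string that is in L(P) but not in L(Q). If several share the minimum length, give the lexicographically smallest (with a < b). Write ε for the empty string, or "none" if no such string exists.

The string aab is accepted by P but not by Q.
No shorter string lies in the difference, and aab is the lexicographically first length-3 string in L(P) \ L(Q).

aab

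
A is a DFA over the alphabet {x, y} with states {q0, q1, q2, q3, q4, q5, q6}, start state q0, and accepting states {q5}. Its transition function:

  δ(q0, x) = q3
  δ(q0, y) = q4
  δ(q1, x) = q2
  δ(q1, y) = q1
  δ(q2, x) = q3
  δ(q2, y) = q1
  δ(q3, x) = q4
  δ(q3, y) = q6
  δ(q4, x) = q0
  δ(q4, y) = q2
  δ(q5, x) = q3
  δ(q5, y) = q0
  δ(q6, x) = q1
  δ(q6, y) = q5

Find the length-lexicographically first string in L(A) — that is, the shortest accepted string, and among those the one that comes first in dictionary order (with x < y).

A breadth-first search from q0 reaches an accepting state first via the path q0 → q3 → q6 → q5 on input xyy.
No string of length < 3 is accepted (BFS exhausts all shorter strings without reaching an accepting state), and xyy is the lexicographically least accepting string of length 3.

xyy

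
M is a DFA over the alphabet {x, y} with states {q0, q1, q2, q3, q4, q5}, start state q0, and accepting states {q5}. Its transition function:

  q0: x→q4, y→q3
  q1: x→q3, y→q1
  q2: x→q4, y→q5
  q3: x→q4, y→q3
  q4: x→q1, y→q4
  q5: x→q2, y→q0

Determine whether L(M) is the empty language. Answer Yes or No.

The states reachable from the start state are {q0, q1, q3, q4}.
None of the accepting states {q5} is reachable, so no string is accepted and L(M) = ∅.

Yes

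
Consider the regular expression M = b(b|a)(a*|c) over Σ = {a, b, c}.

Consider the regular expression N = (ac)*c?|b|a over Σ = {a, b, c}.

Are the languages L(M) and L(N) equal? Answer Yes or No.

The string ba is accepted by M but rejected by N.
So L(M) ≠ L(N).

No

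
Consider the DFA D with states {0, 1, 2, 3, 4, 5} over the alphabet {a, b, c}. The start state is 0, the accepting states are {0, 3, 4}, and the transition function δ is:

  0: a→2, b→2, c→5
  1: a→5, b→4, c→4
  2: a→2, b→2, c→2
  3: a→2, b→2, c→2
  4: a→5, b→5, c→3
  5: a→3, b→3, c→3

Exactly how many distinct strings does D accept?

4

The useful subgraph on states {0, 3, 5} is acyclic, so L(D) is finite; the longest accepting path visits 3 useful states, giving maximum string length 2.
Counting accepting paths from 0 by length: 1 of length 0, 3 of length 2. Total 4.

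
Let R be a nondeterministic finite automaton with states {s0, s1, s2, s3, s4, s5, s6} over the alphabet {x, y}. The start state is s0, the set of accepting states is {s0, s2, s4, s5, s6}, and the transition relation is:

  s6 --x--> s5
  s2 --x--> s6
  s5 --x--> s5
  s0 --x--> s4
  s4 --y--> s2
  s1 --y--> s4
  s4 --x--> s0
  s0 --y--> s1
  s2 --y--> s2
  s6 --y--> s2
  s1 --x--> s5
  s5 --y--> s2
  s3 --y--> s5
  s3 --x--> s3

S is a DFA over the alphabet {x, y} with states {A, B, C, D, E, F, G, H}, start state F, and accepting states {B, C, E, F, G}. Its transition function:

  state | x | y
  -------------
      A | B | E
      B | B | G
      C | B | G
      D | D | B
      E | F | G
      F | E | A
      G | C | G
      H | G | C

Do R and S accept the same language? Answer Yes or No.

Yes

Exploring the product automaton R × S from the start pair (s0, F), following both machines on each input symbol, reaches 6 state pairs: (s0, F), (s4, E), (s1, A), (s2, G), (s5, B), (s6, C).
R accepts in {s0, s2, s4, s5, s6} and S accepts in {B, C, E, F, G}. In every reachable pair the two components are either both accepting — (s0, F), (s4, E), (s2, G), (s5, B), (s6, C) — or both non-accepting, so no string is accepted by exactly one of the machines: L(R) \ L(S) and L(S) \ L(R) are both empty.
Hence every string is accepted by R iff it is accepted by S, and the two languages coincide.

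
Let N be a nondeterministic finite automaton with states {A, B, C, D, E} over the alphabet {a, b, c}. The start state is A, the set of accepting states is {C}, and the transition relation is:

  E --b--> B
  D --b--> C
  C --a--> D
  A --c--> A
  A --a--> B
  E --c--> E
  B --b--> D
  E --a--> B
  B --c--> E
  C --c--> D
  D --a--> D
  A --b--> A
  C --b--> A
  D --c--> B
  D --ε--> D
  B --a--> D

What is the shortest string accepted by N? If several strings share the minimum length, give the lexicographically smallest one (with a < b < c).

A breadth-first search from A reaches an accepting state first via the path A → B → D → C on input aab.
No string of length < 3 is accepted (BFS exhausts all shorter strings without reaching an accepting state), and aab is the lexicographically least accepting string of length 3.

aab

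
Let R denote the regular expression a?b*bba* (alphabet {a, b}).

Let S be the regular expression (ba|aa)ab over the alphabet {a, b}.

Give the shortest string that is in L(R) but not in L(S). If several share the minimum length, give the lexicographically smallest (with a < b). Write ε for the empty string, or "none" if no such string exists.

bb

The string bb is accepted by R but not by S.
No shorter string lies in the difference, and bb is the lexicographically first length-2 string in L(R) \ L(S).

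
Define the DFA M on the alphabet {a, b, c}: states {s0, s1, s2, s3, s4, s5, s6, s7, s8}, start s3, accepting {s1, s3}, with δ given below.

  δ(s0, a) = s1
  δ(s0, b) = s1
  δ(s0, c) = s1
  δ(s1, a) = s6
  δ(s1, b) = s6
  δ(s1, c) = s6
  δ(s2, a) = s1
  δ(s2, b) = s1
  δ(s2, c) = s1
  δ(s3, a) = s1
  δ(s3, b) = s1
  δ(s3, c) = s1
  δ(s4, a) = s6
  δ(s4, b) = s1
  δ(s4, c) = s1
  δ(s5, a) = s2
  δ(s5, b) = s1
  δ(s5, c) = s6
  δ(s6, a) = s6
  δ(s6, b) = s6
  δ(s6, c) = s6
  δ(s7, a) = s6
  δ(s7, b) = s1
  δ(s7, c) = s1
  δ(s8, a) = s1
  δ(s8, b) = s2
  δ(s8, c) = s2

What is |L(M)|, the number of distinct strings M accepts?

4

The useful subgraph on states {s1, s3} is acyclic, so L(M) is finite; the longest accepting path visits 2 useful states, giving maximum string length 1.
Counting accepting paths from s3 by length: 1 of length 0, 3 of length 1. Total 4.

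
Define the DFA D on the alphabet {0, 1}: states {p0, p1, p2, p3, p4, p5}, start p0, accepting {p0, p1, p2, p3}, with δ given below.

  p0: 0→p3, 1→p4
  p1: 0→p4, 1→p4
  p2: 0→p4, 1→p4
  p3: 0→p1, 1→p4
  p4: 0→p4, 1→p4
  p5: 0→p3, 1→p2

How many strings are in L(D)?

The useful subgraph on states {p0, p1, p3} is acyclic, so L(D) is finite; the longest accepting path visits 3 useful states, giving maximum string length 2.
Counting accepting paths from p0 by length: 1 of length 0, 1 of length 1, 1 of length 2. Total 3.

3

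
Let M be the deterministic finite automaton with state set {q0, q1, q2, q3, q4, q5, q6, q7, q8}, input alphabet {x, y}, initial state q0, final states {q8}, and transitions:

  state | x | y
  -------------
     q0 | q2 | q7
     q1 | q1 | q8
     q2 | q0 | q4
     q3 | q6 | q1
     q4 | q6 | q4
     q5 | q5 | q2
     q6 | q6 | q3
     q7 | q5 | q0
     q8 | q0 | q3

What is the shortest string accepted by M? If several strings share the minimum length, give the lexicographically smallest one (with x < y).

A breadth-first search from q0 reaches an accepting state first via the path q0 → q2 → q4 → q6 → q3 → q1 → q8 on input xyxyyy.
No string of length < 6 is accepted (BFS exhausts all shorter strings without reaching an accepting state), and xyxyyy is the lexicographically least accepting string of length 6.

xyxyyy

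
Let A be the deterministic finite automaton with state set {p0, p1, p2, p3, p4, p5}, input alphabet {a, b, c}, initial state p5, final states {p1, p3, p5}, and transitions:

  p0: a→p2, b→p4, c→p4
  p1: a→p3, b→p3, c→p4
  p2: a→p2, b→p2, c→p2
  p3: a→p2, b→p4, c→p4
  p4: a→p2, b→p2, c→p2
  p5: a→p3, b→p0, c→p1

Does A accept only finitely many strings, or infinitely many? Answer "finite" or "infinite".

finite

The useful states (reachable from p5 and able to reach an accepting state) are {p1, p3, p5}.
Restricted to these states the transition graph has no cycle, so every accepting path has bounded length and L is finite.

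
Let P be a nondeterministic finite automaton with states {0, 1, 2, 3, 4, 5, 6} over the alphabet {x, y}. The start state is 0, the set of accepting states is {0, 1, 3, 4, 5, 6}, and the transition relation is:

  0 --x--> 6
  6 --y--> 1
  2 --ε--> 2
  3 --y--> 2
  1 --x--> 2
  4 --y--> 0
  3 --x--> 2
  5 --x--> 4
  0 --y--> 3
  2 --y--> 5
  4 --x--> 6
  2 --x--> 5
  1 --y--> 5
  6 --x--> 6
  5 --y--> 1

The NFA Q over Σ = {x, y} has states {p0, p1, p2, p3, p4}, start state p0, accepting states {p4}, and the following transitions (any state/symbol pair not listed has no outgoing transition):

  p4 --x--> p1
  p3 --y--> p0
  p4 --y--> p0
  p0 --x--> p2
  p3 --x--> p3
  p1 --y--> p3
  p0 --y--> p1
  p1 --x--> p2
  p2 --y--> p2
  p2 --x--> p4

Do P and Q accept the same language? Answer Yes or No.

No

The empty string ε is accepted by P but rejected by Q.
So L(P) ≠ L(Q).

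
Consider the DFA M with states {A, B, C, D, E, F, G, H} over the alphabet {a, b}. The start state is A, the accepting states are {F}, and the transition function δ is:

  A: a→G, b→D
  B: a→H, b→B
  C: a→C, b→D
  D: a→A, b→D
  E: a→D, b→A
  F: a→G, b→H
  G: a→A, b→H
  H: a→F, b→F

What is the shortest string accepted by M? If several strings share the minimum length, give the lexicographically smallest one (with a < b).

aba

A breadth-first search from A reaches an accepting state first via the path A → G → H → F on input aba.
No string of length < 3 is accepted (BFS exhausts all shorter strings without reaching an accepting state), and aba is the lexicographically least accepting string of length 3.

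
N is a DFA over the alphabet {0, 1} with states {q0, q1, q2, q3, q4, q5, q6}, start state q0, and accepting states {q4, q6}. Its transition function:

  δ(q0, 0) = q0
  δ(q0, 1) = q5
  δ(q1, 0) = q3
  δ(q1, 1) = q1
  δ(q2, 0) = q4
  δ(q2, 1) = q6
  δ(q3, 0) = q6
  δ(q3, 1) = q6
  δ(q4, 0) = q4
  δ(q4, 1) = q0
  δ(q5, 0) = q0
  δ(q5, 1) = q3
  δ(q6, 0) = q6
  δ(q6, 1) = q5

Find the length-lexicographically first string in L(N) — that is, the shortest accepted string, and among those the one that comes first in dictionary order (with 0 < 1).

A breadth-first search from q0 reaches an accepting state first via the path q0 → q5 → q3 → q6 on input 110.
No string of length < 3 is accepted (BFS exhausts all shorter strings without reaching an accepting state), and 110 is the lexicographically least accepting string of length 3.

110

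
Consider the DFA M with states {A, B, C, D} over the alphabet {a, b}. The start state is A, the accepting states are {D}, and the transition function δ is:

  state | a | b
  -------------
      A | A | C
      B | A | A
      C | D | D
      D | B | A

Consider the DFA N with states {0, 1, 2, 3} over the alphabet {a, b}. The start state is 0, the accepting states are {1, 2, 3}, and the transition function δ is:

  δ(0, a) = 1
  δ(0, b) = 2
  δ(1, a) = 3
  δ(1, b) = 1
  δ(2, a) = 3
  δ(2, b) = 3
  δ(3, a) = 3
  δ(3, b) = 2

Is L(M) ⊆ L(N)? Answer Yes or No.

Exploring the product automaton M × N from the start pair (A, 0), following both machines on each input symbol, reaches 11 state pairs: (A, 0), (A, 1), (C, 2), (A, 3), (C, 1), (D, 3), (D, 1), (B, 3), (A, 2), (C, 3), (D, 2).
M accepts in {D} and N accepts in {1, 2, 3}. The reachable pairs whose M-component is accepting are (D, 3), (D, 1), (D, 2); in each of them the N-component is accepting too, so the product for L(M) \ L(N) (M-component accepting, N-component rejecting) has no reachable accepting pair and the difference is empty.
Hence every string in L(M) is also in L(N).

Yes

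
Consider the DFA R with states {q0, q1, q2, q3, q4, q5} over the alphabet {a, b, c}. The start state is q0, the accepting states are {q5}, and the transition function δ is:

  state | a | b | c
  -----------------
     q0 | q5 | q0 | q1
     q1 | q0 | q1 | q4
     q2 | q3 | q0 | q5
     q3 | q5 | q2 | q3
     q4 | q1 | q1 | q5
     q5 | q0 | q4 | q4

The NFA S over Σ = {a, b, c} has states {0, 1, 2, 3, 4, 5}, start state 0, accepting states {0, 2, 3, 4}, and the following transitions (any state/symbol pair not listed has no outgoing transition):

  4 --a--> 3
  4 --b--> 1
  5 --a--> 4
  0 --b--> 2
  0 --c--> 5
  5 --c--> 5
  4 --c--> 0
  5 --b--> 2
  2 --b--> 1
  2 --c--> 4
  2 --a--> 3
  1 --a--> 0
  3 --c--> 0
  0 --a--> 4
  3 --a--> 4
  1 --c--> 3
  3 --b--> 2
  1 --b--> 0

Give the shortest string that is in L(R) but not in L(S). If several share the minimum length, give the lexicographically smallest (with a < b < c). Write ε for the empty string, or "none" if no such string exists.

The string acc is accepted by R but not by S.
No shorter string lies in the difference, and acc is the lexicographically first length-3 string in L(R) \ L(S).

acc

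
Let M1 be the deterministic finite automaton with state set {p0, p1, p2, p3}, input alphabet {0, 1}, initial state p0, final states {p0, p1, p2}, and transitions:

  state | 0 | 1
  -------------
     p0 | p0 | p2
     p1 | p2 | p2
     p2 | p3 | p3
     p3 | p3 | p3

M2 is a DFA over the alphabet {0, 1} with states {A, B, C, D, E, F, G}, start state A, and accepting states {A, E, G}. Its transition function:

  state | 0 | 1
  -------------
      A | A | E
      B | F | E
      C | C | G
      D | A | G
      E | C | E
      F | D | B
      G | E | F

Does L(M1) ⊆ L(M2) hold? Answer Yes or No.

Yes

Exploring the product automaton M1 × M2 from the start pair (p0, A), following both machines on each input symbol, reaches 9 state pairs: (p0, A), (p2, E), (p3, C), (p3, E), (p3, G), (p3, F), (p3, D), (p3, B), (p3, A).
M1 accepts in {p0, p1, p2} and M2 accepts in {A, E, G}. The reachable pairs whose M1-component is accepting are (p0, A), (p2, E); in each of them the M2-component is accepting too, so the product for L(M1) \ L(M2) (M1-component accepting, M2-component rejecting) has no reachable accepting pair and the difference is empty.
Hence every string in L(M1) is also in L(M2).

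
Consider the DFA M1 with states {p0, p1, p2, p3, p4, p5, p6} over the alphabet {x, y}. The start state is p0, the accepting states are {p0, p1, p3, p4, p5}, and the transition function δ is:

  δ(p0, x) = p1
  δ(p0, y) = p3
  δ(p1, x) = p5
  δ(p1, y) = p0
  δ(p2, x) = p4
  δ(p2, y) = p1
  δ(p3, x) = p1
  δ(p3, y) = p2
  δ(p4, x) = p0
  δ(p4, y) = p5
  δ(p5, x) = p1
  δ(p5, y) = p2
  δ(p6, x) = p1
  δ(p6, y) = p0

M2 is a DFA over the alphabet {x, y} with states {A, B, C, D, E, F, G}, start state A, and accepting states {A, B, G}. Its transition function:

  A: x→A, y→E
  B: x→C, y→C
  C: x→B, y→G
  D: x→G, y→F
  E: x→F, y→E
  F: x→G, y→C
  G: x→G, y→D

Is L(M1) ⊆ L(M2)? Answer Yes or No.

No

The string y is in L(M1) but not in L(M2).
So L(M1) ⊄ L(M2).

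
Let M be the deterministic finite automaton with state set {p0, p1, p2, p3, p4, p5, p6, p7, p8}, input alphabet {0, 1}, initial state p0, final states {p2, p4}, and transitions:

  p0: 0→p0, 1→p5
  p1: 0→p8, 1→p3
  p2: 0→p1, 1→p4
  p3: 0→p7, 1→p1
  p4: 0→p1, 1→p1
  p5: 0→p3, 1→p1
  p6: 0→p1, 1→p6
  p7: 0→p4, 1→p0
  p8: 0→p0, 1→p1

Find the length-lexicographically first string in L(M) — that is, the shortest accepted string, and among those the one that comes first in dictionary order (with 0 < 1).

1000

A breadth-first search from p0 reaches an accepting state first via the path p0 → p5 → p3 → p7 → p4 on input 1000.
No string of length < 4 is accepted (BFS exhausts all shorter strings without reaching an accepting state), and 1000 is the lexicographically least accepting string of length 4.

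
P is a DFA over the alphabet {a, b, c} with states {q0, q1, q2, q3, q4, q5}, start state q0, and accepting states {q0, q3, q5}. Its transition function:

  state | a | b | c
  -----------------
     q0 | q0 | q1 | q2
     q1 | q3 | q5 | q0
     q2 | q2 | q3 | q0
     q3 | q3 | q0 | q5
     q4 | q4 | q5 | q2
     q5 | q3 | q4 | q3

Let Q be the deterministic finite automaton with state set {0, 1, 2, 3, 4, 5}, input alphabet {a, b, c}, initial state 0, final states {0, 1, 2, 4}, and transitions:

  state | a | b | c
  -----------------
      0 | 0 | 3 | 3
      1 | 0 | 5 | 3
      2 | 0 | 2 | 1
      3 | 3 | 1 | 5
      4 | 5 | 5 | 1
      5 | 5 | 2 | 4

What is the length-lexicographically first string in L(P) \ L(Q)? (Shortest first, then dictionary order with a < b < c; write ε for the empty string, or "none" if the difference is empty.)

ba

The string ba is accepted by P but not by Q.
No shorter string lies in the difference, and ba is the lexicographically first length-2 string in L(P) \ L(Q).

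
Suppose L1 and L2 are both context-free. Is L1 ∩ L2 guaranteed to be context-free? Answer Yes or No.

No

{aⁿbⁿcᵐ : m,n≥0} and {aᵐbⁿcⁿ : m,n≥0} are both context-free, but their intersection {aⁿbⁿcⁿ : n≥0} is not (pumping lemma).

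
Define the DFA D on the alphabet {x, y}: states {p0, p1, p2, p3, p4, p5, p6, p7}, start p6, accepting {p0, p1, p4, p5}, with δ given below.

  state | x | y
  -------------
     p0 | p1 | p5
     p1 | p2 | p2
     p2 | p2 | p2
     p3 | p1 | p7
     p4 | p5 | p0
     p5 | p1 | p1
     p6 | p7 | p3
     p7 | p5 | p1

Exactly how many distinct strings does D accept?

The useful subgraph on states {p1, p3, p5, p6, p7} is acyclic, so L(D) is finite; the longest accepting path visits 5 useful states, giving maximum string length 4.
Counting accepting paths from p6 by length: 3 of length 2, 4 of length 3, 2 of length 4. Total 9.

9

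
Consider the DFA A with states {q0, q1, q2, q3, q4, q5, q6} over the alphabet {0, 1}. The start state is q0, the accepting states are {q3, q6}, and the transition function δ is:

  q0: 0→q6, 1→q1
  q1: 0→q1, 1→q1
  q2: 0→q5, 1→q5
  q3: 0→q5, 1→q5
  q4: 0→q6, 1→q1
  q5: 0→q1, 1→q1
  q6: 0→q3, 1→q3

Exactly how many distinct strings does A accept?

3

The useful subgraph on states {q0, q3, q6} is acyclic, so L(A) is finite; the longest accepting path visits 3 useful states, giving maximum string length 2.
Counting accepting paths from q0 by length: 1 of length 1, 2 of length 2. Total 3.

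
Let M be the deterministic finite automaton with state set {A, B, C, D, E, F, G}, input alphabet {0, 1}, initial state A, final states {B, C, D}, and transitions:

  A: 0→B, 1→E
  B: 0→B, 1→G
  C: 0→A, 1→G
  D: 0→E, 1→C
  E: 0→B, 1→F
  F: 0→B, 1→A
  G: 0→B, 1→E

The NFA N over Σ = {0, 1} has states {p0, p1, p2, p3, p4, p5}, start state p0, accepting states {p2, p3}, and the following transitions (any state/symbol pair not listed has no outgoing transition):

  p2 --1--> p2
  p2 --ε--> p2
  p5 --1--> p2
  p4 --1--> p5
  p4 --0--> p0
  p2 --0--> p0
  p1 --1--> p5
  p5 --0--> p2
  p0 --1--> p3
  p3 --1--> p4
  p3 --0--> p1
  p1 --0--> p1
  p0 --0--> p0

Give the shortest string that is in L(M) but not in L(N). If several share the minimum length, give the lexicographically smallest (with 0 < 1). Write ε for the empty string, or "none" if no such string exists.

The string 0 is accepted by M but not by N.
No shorter string lies in the difference, and 0 is the lexicographically first length-1 string in L(M) \ L(N).

0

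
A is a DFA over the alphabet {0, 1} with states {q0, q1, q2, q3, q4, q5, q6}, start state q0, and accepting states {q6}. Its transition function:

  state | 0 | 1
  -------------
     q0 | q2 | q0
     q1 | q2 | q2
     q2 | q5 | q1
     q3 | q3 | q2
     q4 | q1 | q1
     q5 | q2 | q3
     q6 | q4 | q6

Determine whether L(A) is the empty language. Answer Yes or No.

The states reachable from the start state are {q0, q1, q2, q3, q5}.
None of the accepting states {q6} is reachable, so no string is accepted and L(A) = ∅.

Yes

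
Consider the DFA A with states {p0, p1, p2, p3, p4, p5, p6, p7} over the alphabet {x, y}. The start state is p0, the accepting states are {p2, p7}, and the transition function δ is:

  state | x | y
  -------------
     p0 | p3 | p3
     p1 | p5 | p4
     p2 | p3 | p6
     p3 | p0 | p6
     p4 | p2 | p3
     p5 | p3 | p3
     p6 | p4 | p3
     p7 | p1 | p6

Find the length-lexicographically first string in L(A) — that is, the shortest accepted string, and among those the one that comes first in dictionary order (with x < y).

A breadth-first search from p0 reaches an accepting state first via the path p0 → p3 → p6 → p4 → p2 on input xyxx.
No string of length < 4 is accepted (BFS exhausts all shorter strings without reaching an accepting state), and xyxx is the lexicographically least accepting string of length 4.

xyxx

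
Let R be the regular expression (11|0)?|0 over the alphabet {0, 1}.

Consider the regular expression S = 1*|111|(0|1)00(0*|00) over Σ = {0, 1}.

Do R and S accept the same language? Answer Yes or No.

No

The string 0 is accepted by R but rejected by S.
So L(R) ≠ L(S).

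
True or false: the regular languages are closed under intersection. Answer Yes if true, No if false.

Run DFAs for L₁ and L₂ in parallel: the product automaton with state set Q₁ × Q₂, start (q₁, q₂) and accepting set F₁ × F₂ recognises L₁ ∩ L₂.
So the regular languages are closed under intersection.

Yes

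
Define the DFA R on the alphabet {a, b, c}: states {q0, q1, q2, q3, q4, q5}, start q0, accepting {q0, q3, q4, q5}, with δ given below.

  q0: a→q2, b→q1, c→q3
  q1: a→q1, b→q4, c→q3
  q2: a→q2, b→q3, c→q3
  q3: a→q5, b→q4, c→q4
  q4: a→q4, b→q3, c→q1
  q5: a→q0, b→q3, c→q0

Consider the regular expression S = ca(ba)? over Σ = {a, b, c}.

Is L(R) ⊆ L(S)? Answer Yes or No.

No

The empty string ε is in L(R) but not in L(S).
So L(R) ⊄ L(S).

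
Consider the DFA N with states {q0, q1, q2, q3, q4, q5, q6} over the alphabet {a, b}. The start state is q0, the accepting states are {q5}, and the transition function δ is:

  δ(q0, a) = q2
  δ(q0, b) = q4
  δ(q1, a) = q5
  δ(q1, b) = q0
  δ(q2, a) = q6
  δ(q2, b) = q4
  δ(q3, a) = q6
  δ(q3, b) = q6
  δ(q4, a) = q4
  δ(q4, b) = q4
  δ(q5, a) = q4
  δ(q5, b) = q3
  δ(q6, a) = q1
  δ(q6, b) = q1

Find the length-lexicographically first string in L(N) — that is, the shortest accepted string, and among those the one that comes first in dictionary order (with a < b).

A breadth-first search from q0 reaches an accepting state first via the path q0 → q2 → q6 → q1 → q5 on input aaaa.
No string of length < 4 is accepted (BFS exhausts all shorter strings without reaching an accepting state), and aaaa is the lexicographically least accepting string of length 4.

aaaa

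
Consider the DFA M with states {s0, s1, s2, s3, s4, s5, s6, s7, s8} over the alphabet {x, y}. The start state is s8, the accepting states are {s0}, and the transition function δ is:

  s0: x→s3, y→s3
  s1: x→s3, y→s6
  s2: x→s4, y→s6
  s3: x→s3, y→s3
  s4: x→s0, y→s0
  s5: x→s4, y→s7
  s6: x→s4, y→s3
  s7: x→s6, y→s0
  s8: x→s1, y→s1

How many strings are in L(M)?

The useful subgraph on states {s0, s1, s4, s6, s8} is acyclic, so L(M) is finite; the longest accepting path visits 5 useful states, giving maximum string length 4.
Counting accepting paths from s8 by length: 4 of length 4. Total 4.

4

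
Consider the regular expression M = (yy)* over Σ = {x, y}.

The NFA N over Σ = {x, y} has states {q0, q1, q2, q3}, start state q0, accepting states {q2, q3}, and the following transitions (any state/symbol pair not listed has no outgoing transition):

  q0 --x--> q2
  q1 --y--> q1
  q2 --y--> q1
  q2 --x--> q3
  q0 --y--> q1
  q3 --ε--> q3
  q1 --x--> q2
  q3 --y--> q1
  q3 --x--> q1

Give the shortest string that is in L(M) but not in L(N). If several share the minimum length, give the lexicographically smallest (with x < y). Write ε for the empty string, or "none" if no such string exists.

ε

The empty string ε is accepted by M but not by N.
Since ε is the unique shortest string, it is the required witness.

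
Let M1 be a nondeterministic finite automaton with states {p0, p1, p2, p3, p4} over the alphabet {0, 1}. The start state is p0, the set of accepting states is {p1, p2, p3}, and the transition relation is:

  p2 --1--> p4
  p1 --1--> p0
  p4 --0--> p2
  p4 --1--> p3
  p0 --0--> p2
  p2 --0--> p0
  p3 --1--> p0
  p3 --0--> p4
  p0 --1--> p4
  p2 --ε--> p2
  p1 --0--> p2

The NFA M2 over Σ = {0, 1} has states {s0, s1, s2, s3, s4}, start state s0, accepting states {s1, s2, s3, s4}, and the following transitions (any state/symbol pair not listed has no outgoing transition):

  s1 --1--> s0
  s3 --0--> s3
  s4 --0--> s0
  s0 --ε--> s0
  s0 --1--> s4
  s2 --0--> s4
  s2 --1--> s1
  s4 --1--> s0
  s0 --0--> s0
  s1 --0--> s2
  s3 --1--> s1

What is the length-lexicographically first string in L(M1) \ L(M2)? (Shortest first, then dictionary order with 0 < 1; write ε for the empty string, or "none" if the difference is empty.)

The string 0 is accepted by M1 but not by M2.
No shorter string lies in the difference, and 0 is the lexicographically first length-1 string in L(M1) \ L(M2).

0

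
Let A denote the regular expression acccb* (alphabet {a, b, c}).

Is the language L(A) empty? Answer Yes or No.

No

The string accc matches the expression, so it belongs to L(A).
Since L(A) contains at least one string, it is not empty.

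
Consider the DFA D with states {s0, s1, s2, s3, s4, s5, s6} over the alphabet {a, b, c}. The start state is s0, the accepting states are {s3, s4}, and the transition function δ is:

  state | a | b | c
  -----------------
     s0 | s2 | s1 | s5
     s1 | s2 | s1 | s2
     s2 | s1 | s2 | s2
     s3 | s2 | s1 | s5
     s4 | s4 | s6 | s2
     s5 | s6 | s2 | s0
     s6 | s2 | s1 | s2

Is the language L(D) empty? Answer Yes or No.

Yes

The states reachable from the start state are {s0, s1, s2, s5, s6}.
None of the accepting states {s3, s4} is reachable, so no string is accepted and L(D) = ∅.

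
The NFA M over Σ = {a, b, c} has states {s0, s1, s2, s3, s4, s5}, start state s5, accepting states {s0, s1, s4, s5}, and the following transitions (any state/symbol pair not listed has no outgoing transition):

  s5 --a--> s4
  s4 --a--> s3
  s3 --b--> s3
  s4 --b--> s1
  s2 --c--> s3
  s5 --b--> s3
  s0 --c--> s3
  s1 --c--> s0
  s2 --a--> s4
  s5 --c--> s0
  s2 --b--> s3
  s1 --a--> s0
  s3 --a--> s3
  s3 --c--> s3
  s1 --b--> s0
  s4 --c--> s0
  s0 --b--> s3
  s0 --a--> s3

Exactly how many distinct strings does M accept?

The useful subgraph on states {s0, s1, s4, s5} is acyclic, so L(M) is finite; the longest accepting path visits 4 useful states, giving maximum string length 3.
Counting accepting paths from s5 by length: 1 of length 0, 2 of length 1, 2 of length 2, 3 of length 3. Total 8.

8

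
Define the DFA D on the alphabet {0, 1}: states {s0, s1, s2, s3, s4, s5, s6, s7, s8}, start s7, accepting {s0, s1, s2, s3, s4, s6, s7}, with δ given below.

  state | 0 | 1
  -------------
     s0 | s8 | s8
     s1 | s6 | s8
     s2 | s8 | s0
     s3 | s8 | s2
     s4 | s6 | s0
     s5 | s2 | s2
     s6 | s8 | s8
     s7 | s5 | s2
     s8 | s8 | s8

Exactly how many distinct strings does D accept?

The useful subgraph on states {s0, s2, s5, s7} is acyclic, so L(D) is finite; the longest accepting path visits 4 useful states, giving maximum string length 3.
Counting accepting paths from s7 by length: 1 of length 0, 1 of length 1, 3 of length 2, 2 of length 3. Total 7.

7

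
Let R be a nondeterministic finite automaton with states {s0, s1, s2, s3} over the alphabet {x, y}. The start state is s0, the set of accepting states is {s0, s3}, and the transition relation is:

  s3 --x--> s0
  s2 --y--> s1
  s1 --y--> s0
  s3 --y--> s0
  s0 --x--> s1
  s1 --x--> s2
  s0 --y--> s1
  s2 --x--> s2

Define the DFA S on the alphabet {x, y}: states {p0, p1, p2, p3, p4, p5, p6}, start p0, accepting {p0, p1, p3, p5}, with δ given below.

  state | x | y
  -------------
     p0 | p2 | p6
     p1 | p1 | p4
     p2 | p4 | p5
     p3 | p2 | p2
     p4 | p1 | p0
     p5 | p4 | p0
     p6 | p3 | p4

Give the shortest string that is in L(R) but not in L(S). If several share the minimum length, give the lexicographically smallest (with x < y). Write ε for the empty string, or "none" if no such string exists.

The string yy is accepted by R but not by S.
No shorter string lies in the difference, and yy is the lexicographically first length-2 string in L(R) \ L(S).

yy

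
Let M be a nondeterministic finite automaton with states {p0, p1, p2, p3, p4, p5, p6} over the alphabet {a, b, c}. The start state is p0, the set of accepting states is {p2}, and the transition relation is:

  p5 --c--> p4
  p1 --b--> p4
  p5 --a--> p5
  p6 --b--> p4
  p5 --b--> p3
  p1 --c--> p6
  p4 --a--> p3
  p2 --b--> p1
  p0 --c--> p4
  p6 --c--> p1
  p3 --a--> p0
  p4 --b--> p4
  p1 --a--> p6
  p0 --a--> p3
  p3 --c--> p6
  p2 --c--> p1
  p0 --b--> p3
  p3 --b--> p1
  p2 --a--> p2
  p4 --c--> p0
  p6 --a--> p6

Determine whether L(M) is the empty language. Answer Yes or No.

The states reachable from the start state are {p0, p1, p3, p4, p6}.
None of the accepting states {p2} is reachable, so no string is accepted and L(M) = ∅.

Yes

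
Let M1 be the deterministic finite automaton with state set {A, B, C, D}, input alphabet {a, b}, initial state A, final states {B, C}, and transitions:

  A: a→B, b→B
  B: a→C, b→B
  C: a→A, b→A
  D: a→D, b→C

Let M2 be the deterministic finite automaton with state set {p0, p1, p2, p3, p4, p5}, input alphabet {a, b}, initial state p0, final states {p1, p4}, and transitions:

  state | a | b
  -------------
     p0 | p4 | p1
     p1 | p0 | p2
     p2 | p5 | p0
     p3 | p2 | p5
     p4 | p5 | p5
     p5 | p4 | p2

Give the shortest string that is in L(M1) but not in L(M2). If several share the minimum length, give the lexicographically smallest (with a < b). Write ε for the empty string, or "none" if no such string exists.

The string aa is accepted by M1 but not by M2.
No shorter string lies in the difference, and aa is the lexicographically first length-2 string in L(M1) \ L(M2).

aa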